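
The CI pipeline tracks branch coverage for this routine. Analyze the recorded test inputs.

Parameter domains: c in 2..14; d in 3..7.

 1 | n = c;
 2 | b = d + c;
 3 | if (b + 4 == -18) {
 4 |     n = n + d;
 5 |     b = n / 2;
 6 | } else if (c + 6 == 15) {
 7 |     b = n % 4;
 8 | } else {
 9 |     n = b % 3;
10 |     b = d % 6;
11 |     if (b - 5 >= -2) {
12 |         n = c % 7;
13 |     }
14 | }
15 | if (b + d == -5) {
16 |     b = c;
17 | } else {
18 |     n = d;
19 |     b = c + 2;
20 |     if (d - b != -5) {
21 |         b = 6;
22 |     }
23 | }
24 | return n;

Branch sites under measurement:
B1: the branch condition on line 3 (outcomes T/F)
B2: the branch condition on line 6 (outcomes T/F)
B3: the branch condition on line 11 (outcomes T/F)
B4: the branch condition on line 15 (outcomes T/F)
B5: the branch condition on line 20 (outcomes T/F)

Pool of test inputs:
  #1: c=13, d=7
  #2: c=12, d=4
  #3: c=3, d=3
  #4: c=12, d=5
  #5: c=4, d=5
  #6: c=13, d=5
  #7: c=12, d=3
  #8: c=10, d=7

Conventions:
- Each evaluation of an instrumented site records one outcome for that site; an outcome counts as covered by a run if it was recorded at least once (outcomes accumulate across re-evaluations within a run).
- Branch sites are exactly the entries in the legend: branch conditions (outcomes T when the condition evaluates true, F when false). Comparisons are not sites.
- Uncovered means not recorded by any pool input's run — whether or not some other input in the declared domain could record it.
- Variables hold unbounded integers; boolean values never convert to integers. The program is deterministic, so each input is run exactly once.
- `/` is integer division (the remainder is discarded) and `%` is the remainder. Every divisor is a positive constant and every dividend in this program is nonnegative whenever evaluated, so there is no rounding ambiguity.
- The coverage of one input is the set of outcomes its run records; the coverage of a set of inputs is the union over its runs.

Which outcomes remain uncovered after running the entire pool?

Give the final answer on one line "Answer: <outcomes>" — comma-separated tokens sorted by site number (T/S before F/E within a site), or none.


run #1 (c=13, d=7) runs B1->F, B2->F, B3->F, B4->F, B5->T; records B1=F, B2=F, B3=F, B4=F, B5=T
run #2 (c=12, d=4) runs B1->F, B2->F, B3->T, B4->F, B5->T; records B1=F, B2=F, B3=T, B4=F, B5=T
run #3 (c=3, d=3) runs B1->F, B2->F, B3->T, B4->F, B5->T; records B1=F, B2=F, B3=T, B4=F, B5=T
run #4 (c=12, d=5) runs B1->F, B2->F, B3->T, B4->F, B5->T; records B1=F, B2=F, B3=T, B4=F, B5=T
run #5 (c=4, d=5) runs B1->F, B2->F, B3->T, B4->F, B5->T; records B1=F, B2=F, B3=T, B4=F, B5=T
run #6 (c=13, d=5) runs B1->F, B2->F, B3->T, B4->F, B5->T; records B1=F, B2=F, B3=T, B4=F, B5=T
run #7 (c=12, d=3) runs B1->F, B2->F, B3->T, B4->F, B5->T; records B1=F, B2=F, B3=T, B4=F, B5=T
run #8 (c=10, d=7) runs B1->F, B2->F, B3->F, B4->F, B5->F; records B1=F, B2=F, B3=F, B4=F, B5=F
union over the pool: B1=F, B2=F, B3=T, B3=F, B4=F, B5=T, B5=F
uncovered (3 of 10): B1=T, B2=T, B4=T
Answer: B1=T, B2=T, B4=T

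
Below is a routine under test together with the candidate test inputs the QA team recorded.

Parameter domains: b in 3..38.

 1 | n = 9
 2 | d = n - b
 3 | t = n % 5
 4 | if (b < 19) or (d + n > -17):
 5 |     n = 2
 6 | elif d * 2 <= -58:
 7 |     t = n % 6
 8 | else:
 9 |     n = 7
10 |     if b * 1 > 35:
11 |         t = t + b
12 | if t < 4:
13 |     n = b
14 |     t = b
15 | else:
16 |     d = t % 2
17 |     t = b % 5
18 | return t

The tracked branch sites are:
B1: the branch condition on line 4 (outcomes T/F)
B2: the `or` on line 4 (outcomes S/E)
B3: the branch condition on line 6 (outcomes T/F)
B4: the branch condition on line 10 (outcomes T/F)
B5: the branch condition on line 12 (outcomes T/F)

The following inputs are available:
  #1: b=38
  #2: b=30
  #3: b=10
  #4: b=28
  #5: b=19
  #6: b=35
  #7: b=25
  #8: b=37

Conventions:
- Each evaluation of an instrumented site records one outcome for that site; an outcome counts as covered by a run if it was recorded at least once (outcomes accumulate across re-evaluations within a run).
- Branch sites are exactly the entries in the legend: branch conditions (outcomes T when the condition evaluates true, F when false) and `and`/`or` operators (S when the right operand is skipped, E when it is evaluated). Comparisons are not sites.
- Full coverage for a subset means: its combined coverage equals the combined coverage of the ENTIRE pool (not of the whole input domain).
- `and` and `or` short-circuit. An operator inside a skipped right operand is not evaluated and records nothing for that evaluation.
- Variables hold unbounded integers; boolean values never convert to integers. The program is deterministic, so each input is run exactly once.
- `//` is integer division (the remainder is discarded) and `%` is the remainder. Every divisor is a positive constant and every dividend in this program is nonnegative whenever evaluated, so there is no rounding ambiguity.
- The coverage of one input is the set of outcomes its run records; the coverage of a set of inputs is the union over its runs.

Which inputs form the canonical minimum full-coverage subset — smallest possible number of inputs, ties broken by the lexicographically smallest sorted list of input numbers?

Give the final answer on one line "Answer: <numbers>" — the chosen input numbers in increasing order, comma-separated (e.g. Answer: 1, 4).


run #1 (b=38) runs B2->E, B1->F, B3->T, B5->T; records B1=F, B2=E, B3=T, B5=T
run #2 (b=30) runs B2->E, B1->T, B5->F; records B1=T, B2=E, B5=F
run #3 (b=10) runs B2->S, B1->T, B5->F; records B1=T, B2=S, B5=F
run #4 (b=28) runs B2->E, B1->T, B5->F; records B1=T, B2=E, B5=F
run #5 (b=19) runs B2->E, B1->T, B5->F; records B1=T, B2=E, B5=F
run #6 (b=35) runs B2->E, B1->F, B3->F, B4->F, B5->F; records B1=F, B2=E, B3=F, B4=F, B5=F
run #7 (b=25) runs B2->E, B1->T, B5->F; records B1=T, B2=E, B5=F
run #8 (b=37) runs B2->E, B1->F, B3->F, B4->T, B5->F; records B1=F, B2=E, B3=F, B4=T, B5=F
union over all inputs: B1=T, B1=F, B2=S, B2=E, B3=T, B3=F, B4=T, B4=F, B5=T, B5=F (10 outcomes)
every size-1 subset falls short of the 10 outcomes (best: 5/10)
every size-2 subset falls short of the 10 outcomes (best: 7/10)
every size-3 subset falls short of the 10 outcomes (best: 9/10)
the canonical winner is {1, 3, 6, 8}: size 4, full 10-outcome coverage, earliest index list among size-4 covers
Answer: 1, 3, 6, 8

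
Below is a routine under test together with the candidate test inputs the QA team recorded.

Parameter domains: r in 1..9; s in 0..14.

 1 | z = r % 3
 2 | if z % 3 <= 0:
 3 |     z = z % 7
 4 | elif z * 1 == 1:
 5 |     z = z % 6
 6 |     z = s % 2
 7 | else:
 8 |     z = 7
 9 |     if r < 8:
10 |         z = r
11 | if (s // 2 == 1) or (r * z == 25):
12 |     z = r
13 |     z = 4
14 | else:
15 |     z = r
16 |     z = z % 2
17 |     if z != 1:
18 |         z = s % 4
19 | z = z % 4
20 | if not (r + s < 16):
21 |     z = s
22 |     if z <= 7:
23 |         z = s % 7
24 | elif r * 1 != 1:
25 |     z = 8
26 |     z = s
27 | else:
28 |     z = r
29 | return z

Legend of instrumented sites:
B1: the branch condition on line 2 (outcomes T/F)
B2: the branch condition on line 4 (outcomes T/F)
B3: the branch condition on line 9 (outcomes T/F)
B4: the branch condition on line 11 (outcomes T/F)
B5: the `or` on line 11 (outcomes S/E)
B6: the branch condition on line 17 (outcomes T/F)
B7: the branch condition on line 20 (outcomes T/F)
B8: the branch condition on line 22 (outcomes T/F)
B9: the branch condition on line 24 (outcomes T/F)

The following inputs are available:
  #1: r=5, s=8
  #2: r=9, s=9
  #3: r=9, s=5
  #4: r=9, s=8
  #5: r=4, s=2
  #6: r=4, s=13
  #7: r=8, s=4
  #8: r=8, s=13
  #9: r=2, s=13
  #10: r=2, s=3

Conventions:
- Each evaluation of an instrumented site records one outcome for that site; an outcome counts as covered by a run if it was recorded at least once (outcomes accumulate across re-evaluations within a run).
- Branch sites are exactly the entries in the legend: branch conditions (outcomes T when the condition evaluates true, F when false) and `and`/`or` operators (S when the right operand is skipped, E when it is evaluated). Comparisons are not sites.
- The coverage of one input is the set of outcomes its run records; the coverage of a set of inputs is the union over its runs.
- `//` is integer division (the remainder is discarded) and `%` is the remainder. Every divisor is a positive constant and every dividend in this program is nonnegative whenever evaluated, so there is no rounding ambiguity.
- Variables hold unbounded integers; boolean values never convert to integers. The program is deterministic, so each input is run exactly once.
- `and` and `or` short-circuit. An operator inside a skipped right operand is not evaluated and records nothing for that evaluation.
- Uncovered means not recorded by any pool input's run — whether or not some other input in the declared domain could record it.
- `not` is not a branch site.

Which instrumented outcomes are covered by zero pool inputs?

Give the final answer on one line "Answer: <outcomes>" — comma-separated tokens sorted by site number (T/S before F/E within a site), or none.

input #1, r=5, s=8: events B1->F, B2->F, B3->T, B5->E, B4->T, B7->F, B9->T; outcomes B1=F, B2=F, B3=T, B4=T, B5=E, B7=F, B9=T
input #2, r=9, s=9: events B1->T, B5->E, B4->F, B6->F, B7->T, B8->F; outcomes B1=T, B4=F, B5=E, B6=F, B7=T, B8=F
input #3, r=9, s=5: events B1->T, B5->E, B4->F, B6->F, B7->F, B9->T; outcomes B1=T, B4=F, B5=E, B6=F, B7=F, B9=T
input #4, r=9, s=8: events B1->T, B5->E, B4->F, B6->F, B7->T, B8->F; outcomes B1=T, B4=F, B5=E, B6=F, B7=T, B8=F
input #5, r=4, s=2: events B1->F, B2->T, B5->S, B4->T, B7->F, B9->T; outcomes B1=F, B2=T, B4=T, B5=S, B7=F, B9=T
input #6, r=4, s=13: events B1->F, B2->T, B5->E, B4->F, B6->T, B7->T, B8->F; outcomes B1=F, B2=T, B4=F, B5=E, B6=T, B7=T, B8=F
input #7, r=8, s=4: events B1->F, B2->F, B3->F, B5->E, B4->F, B6->T, B7->F, B9->T; outcomes B1=F, B2=F, B3=F, B4=F, B5=E, B6=T, B7=F, B9=T
input #8, r=8, s=13: events B1->F, B2->F, B3->F, B5->E, B4->F, B6->T, B7->T, B8->F; outcomes B1=F, B2=F, B3=F, B4=F, B5=E, B6=T, B7=T, B8=F
input #9, r=2, s=13: events B1->F, B2->F, B3->T, B5->E, B4->F, B6->T, B7->F, B9->T; outcomes B1=F, B2=F, B3=T, B4=F, B5=E, B6=T, B7=F, B9=T
input #10, r=2, s=3: events B1->F, B2->F, B3->T, B5->S, B4->T, B7->F, B9->T; outcomes B1=F, B2=F, B3=T, B4=T, B5=S, B7=F, B9=T
union over the pool: B1=T, B1=F, B2=T, B2=F, B3=T, B3=F, B4=T, B4=F, B5=S, B5=E, B6=T, B6=F, B7=T, B7=F, B8=F, B9=T
uncovered (2 of 18): B8=T, B9=F

Answer: B8=T, B9=F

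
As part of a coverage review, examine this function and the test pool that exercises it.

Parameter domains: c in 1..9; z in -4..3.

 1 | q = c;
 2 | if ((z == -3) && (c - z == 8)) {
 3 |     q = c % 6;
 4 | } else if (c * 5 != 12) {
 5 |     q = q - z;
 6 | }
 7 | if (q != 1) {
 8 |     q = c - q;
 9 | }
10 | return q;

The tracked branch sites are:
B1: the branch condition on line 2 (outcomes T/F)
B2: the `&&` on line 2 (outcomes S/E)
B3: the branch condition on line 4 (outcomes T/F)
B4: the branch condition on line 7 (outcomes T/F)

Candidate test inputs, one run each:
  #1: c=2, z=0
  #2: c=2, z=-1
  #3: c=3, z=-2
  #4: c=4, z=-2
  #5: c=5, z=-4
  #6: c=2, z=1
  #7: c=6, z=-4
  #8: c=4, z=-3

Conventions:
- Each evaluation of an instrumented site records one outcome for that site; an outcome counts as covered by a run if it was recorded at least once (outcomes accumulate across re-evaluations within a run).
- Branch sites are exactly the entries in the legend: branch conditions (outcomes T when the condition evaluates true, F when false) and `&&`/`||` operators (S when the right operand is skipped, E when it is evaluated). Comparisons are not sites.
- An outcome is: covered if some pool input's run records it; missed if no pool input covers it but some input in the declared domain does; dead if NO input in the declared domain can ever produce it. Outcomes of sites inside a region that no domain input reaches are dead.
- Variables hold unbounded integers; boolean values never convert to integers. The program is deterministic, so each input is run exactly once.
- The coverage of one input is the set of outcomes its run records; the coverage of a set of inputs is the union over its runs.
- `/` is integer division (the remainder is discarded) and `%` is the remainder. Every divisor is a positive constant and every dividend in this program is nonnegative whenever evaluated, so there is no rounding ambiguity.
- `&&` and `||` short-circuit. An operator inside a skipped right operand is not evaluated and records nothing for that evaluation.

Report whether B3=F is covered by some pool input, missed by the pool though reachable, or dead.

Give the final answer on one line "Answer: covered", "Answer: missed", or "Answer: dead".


no pool input records B3=F
checking all 72 inputs in the declared domain: B3=F is never recorded -> dead
Answer: dead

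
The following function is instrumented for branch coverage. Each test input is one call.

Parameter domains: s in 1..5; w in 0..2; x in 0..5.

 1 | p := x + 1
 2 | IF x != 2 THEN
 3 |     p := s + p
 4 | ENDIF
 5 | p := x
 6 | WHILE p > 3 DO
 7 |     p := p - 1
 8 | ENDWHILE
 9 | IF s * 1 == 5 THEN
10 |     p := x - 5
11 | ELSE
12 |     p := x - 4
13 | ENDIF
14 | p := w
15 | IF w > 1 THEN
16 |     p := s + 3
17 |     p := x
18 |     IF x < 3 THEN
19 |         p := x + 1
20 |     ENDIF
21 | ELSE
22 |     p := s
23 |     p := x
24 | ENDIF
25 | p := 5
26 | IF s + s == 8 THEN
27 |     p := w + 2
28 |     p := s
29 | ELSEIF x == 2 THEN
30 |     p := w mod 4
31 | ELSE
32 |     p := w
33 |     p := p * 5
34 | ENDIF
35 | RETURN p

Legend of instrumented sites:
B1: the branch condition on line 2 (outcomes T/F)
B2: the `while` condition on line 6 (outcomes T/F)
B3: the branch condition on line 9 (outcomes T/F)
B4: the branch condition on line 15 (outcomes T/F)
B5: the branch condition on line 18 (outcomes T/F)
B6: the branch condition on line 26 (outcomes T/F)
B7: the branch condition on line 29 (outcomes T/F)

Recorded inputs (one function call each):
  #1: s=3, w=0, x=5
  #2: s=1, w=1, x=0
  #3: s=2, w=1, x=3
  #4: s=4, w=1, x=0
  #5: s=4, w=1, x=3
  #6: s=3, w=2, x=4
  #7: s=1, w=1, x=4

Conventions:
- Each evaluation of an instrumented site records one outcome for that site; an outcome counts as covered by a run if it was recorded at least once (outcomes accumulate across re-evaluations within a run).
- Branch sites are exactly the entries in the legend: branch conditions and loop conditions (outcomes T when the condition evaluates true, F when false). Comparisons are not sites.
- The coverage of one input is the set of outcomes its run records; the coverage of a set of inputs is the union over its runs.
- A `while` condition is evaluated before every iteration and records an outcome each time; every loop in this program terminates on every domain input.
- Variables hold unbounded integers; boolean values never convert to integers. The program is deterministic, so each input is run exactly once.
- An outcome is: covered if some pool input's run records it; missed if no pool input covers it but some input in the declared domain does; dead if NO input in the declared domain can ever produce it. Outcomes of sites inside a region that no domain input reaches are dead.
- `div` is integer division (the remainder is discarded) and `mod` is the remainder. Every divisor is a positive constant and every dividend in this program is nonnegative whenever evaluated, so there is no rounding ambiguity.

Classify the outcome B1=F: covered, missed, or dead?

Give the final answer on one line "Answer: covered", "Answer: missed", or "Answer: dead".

no pool input records B1=F
but domain input (s=1, w=0, x=2) does record it -> reachable, so missed

Answer: missed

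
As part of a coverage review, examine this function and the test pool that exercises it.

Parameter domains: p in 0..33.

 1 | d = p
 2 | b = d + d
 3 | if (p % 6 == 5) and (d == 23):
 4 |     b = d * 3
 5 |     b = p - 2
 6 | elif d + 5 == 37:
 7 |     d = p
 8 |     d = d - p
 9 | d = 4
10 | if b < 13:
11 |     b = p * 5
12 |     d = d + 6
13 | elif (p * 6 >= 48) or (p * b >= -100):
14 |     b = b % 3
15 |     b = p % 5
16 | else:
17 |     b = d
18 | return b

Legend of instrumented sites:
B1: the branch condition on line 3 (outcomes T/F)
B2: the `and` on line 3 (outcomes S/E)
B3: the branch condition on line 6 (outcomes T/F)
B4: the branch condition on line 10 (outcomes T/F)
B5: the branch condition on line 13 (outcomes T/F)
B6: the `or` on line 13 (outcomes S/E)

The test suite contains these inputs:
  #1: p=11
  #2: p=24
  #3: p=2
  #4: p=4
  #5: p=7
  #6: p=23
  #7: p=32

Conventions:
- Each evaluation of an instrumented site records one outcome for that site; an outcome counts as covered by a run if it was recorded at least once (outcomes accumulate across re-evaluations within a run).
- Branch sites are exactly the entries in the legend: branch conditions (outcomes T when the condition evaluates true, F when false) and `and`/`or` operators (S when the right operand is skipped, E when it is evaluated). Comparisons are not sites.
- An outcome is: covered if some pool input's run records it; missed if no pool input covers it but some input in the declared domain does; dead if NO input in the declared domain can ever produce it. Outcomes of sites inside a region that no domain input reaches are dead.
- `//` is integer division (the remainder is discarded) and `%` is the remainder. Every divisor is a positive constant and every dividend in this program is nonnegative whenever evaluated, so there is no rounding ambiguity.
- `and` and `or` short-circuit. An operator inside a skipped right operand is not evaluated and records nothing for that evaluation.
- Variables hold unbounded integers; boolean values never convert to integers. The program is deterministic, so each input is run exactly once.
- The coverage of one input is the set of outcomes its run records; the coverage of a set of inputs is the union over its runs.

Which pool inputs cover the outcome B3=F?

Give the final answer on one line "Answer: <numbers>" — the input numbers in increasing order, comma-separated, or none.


input #1 (p=11): covers B3=F
input #2 (p=24): covers B3=F
input #3 (p=2): covers B3=F
input #4 (p=4): covers B3=F
input #5 (p=7): covers B3=F
input #6 (p=23): misses B3=F
input #7 (p=32): misses B3=F
Answer: 1, 2, 3, 4, 5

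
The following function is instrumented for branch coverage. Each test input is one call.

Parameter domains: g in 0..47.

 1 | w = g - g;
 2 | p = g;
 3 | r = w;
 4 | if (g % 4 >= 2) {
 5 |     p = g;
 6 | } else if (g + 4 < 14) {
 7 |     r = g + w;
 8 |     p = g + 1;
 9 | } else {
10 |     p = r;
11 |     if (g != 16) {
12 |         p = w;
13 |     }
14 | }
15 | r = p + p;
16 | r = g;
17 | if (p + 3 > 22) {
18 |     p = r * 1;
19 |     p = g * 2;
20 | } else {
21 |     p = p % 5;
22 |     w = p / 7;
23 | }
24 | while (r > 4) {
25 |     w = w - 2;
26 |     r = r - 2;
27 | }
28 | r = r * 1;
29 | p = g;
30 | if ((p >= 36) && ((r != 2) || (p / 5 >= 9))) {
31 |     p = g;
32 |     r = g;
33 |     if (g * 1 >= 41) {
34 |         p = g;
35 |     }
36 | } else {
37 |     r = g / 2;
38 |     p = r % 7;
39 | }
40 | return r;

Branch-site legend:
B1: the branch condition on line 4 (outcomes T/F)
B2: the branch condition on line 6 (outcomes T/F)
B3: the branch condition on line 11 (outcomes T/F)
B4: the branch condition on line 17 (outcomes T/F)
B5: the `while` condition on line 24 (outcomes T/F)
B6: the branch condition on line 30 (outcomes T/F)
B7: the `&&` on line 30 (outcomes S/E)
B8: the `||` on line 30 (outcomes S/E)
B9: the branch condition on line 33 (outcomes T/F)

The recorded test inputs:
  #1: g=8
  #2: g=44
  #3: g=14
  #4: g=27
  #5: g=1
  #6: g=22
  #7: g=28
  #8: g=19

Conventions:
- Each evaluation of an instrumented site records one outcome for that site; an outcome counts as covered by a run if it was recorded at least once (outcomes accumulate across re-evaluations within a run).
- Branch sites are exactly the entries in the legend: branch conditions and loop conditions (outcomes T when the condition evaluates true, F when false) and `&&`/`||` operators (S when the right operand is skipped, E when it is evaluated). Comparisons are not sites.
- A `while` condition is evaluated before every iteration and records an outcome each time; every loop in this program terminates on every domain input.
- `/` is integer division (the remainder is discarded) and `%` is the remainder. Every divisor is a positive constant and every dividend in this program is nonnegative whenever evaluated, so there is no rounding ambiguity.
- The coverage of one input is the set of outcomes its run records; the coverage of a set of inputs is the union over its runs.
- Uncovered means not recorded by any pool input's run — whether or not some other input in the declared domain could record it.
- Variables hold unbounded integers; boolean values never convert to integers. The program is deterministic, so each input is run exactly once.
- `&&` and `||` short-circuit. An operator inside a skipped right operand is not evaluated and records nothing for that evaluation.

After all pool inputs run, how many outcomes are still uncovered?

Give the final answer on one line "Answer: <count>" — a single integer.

test 1 (g=8) fires B1->F, B2->T, B4->F, B5->T, B5->T, B5->F, B7->S, B6->F; hits B1=F, B2=T, B4=F, B5=T, B5=F, B6=F, B7=S
test 2 (g=44) fires B1->F, B2->F, B3->T, B4->F, B5->T, B5->T, B5->T, B5->T, B5->T, B5->T, B5->T, B5->T, B5->T, B5->T, ...; hits B1=F, B2=F, B3=T, B4=F, B5=T, B5=F, B6=T, B7=E, B8=S, B9=T
test 3 (g=14) fires B1->T, B4->F, B5->T, B5->T, B5->T, B5->T, B5->T, B5->F, B7->S, B6->F; hits B1=T, B4=F, B5=T, B5=F, B6=F, B7=S
test 4 (g=27) fires B1->T, B4->T, B5->T, B5->T, B5->T, B5->T, B5->T, B5->T, B5->T, B5->T, B5->T, B5->T, B5->T, B5->T, ...; hits B1=T, B4=T, B5=T, B5=F, B6=F, B7=S
test 5 (g=1) fires B1->F, B2->T, B4->F, B5->F, B7->S, B6->F; hits B1=F, B2=T, B4=F, B5=F, B6=F, B7=S
test 6 (g=22) fires B1->T, B4->T, B5->T, B5->T, B5->T, B5->T, B5->T, B5->T, B5->T, B5->T, B5->T, B5->F, B7->S, B6->F; hits B1=T, B4=T, B5=T, B5=F, B6=F, B7=S
test 7 (g=28) fires B1->F, B2->F, B3->T, B4->F, B5->T, B5->T, B5->T, B5->T, B5->T, B5->T, B5->T, B5->T, B5->T, B5->T, ...; hits B1=F, B2=F, B3=T, B4=F, B5=T, B5=F, B6=F, B7=S
test 8 (g=19) fires B1->T, B4->F, B5->T, B5->T, B5->T, B5->T, B5->T, B5->T, B5->T, B5->T, B5->F, B7->S, B6->F; hits B1=T, B4=F, B5=T, B5=F, B6=F, B7=S
union over the pool: B1=T, B1=F, B2=T, B2=F, B3=T, B4=T, B4=F, B5=T, B5=F, B6=T, B6=F, B7=S, B7=E, B8=S, B9=T
uncovered (3 of 18): B3=F, B8=E, B9=F

Answer: 3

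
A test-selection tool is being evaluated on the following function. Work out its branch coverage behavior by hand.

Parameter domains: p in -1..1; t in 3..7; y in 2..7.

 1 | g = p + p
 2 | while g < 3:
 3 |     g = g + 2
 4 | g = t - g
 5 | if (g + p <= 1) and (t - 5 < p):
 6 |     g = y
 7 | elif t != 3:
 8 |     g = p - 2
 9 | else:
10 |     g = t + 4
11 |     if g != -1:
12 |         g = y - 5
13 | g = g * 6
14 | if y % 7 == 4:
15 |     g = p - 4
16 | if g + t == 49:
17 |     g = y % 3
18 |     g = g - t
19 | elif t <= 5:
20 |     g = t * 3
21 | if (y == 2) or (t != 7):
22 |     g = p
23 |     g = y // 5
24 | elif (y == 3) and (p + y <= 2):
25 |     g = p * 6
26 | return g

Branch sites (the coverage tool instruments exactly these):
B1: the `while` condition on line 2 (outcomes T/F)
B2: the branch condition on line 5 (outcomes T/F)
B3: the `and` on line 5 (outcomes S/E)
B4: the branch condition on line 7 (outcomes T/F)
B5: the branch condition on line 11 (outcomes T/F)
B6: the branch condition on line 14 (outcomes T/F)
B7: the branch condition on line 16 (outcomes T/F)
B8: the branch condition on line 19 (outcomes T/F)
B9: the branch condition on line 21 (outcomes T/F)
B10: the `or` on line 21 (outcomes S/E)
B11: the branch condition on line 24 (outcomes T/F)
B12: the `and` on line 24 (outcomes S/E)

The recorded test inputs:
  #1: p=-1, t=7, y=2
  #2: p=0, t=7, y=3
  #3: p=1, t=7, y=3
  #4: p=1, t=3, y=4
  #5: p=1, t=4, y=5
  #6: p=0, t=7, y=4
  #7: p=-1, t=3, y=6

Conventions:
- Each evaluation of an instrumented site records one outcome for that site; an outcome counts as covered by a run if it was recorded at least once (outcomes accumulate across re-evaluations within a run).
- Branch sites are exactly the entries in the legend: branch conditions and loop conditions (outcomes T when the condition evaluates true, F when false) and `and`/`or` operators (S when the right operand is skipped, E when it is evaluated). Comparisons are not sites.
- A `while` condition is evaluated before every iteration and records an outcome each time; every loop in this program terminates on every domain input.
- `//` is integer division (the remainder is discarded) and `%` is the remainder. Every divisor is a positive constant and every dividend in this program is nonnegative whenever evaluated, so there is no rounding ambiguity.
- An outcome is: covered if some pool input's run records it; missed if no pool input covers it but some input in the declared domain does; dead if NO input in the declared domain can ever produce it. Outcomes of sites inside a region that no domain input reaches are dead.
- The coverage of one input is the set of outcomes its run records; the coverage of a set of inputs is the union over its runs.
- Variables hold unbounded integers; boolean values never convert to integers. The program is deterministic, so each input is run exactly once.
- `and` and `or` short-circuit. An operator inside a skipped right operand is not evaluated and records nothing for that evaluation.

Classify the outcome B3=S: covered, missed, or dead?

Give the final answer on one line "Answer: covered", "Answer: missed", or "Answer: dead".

B3=S is recorded by pool input(s) 1, 2, 3, 6 -> covered

Answer: covered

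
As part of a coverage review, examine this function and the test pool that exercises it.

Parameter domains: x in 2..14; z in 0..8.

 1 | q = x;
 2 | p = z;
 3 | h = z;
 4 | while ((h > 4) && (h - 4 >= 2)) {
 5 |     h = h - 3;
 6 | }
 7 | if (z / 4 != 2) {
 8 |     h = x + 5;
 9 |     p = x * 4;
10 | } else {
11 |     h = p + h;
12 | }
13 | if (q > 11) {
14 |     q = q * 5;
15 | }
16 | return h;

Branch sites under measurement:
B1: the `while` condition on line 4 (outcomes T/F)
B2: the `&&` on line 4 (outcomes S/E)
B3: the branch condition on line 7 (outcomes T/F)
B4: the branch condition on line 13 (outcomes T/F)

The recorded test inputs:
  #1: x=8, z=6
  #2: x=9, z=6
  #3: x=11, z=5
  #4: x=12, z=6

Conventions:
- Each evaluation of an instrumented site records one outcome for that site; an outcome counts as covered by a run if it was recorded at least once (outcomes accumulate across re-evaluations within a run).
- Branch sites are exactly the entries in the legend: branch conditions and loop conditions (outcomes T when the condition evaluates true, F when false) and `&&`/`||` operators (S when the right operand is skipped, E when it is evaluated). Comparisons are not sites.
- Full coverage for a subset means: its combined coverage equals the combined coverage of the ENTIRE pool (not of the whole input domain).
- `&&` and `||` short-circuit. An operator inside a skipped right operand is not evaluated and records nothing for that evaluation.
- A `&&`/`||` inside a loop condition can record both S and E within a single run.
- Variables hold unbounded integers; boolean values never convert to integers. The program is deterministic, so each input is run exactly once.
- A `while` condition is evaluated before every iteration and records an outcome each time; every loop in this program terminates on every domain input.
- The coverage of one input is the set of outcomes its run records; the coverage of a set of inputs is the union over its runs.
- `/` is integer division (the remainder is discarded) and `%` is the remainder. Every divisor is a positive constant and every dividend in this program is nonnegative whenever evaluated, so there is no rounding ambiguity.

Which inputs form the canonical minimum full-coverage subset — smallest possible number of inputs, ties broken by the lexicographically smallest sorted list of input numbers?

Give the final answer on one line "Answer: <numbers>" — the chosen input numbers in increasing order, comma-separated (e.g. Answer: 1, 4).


input #1 (x=8, z=6): covers B1=T, B1=F, B2=S, B2=E, B3=T, B4=F
input #2 (x=9, z=6): covers B1=T, B1=F, B2=S, B2=E, B3=T, B4=F
input #3 (x=11, z=5): covers B1=F, B2=E, B3=T, B4=F
input #4 (x=12, z=6): covers B1=T, B1=F, B2=S, B2=E, B3=T, B4=T
together the pool reaches 7 outcomes: B1=T, B1=F, B2=S, B2=E, B3=T, B4=T, B4=F
no size-1 subset reaches all 7 outcomes (best union: 6/7)
inputs {1, 4} (size 2) cover everything; no size-2 subset with a lexicographically smaller index list covers all 7
Answer: 1, 4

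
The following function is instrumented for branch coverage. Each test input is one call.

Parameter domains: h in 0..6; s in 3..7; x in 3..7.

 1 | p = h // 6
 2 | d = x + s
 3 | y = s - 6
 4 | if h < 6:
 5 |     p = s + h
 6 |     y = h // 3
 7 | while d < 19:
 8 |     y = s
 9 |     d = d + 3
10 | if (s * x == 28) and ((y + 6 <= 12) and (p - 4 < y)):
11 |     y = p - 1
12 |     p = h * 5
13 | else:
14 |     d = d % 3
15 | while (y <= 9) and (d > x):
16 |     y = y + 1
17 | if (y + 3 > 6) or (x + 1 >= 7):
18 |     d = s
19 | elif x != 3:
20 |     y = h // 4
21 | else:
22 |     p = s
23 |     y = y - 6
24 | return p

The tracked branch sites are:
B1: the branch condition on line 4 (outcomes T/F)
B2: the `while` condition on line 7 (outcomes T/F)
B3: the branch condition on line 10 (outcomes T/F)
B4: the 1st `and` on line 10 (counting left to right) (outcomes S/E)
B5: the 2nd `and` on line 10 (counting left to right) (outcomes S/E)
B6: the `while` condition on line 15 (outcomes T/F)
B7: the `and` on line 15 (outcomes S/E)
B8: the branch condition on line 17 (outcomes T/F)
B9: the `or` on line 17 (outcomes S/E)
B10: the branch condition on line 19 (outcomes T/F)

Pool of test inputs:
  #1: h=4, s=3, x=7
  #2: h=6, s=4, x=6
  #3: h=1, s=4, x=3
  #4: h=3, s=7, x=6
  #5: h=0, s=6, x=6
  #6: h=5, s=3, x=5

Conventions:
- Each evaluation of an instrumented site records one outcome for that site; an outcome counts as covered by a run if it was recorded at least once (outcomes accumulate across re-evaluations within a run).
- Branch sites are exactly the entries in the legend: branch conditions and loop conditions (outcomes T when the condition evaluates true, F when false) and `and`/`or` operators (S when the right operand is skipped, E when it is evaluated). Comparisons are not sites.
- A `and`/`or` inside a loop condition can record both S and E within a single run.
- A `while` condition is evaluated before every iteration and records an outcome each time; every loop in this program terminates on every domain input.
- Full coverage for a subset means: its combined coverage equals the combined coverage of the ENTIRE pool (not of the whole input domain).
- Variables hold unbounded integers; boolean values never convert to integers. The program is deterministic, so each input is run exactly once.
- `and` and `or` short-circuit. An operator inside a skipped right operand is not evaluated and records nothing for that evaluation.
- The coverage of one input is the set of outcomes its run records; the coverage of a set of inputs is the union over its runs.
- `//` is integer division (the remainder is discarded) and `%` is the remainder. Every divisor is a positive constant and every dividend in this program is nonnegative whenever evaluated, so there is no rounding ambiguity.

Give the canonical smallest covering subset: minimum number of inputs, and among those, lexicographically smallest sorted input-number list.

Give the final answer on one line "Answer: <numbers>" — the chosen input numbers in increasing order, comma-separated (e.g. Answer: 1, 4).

input #1, h=4, s=3, x=7: events B1->T, B2->T, B2->T, B2->T, B2->F, B4->S, B3->F, B7->E, B6->F, B9->E, B8->T; outcomes B1=T, B2=T, B2=F, B3=F, B4=S, B6=F, B7=E, B8=T, B9=E
input #2, h=6, s=4, x=6: events B1->F, B2->T, B2->T, B2->T, B2->F, B4->S, B3->F, B7->E, B6->F, B9->S, B8->T; outcomes B1=F, B2=T, B2=F, B3=F, B4=S, B6=F, B7=E, B8=T, B9=S
input #3, h=1, s=4, x=3: events B1->T, B2->T, B2->T, B2->T, B2->T, B2->F, B4->S, B3->F, B7->E, B6->F, B9->S, B8->T; outcomes B1=T, B2=T, B2=F, B3=F, B4=S, B6=F, B7=E, B8=T, B9=S
input #4, h=3, s=7, x=6: events B1->T, B2->T, B2->T, B2->F, B4->S, B3->F, B7->E, B6->F, B9->S, B8->T; outcomes B1=T, B2=T, B2=F, B3=F, B4=S, B6=F, B7=E, B8=T, B9=S
input #5, h=0, s=6, x=6: events B1->T, B2->T, B2->T, B2->T, B2->F, B4->S, B3->F, B7->E, B6->F, B9->S, B8->T; outcomes B1=T, B2=T, B2=F, B3=F, B4=S, B6=F, B7=E, B8=T, B9=S
input #6, h=5, s=3, x=5: events B1->T, B2->T, B2->T, B2->T, B2->T, B2->F, B4->S, B3->F, B7->E, B6->F, B9->E, B8->F, B10->T; outcomes B1=T, B2=T, B2=F, B3=F, B4=S, B6=F, B7=E, B8=F, B9=E, B10=T
the full pool covers 13 outcomes: B1=T, B1=F, B2=T, B2=F, B3=F, B4=S, B6=F, B7=E, B8=T, B8=F, B9=S, B9=E, B10=T
checked all size-1 subsets: none covers 13 outcomes (max 10/13)
inputs {2, 6} (size 2) cover everything; no size-2 subset with a lexicographically smaller index list covers all 13

Answer: 2, 6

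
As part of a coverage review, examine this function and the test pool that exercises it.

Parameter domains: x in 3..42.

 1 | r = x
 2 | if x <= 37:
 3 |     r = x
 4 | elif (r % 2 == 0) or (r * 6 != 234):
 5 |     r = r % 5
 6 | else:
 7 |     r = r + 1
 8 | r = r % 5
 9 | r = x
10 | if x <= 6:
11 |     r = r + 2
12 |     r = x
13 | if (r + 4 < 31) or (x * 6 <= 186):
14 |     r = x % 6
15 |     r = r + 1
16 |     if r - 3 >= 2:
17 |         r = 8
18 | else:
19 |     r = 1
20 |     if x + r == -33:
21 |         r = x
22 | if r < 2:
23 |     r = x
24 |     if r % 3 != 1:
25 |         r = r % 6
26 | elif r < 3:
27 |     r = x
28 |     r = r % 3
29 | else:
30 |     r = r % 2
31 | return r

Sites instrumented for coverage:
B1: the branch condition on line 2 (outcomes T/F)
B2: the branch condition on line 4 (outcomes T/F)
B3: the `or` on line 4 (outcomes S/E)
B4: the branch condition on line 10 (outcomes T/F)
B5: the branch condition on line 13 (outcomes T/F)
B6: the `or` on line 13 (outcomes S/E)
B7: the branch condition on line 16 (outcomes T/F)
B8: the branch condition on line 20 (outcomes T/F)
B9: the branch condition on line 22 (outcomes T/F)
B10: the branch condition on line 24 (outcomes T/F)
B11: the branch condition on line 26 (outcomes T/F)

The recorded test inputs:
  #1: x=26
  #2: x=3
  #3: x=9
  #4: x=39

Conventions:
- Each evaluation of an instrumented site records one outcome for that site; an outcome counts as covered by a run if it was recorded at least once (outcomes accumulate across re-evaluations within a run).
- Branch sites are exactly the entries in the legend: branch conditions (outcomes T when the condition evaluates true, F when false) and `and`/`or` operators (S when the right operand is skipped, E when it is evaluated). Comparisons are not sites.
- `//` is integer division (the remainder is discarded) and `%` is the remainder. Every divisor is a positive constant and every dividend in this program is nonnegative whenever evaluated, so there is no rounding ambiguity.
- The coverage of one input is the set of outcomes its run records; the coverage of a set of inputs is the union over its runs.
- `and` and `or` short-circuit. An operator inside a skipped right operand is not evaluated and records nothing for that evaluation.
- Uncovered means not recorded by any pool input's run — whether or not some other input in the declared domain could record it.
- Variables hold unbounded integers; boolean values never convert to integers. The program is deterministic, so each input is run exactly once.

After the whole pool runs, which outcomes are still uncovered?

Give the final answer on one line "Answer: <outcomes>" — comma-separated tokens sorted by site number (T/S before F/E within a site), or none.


run #1 (x=26) records B1=T, B4=F, B5=T, B6=S, B7=F, B9=F, B11=F
run #2 (x=3) records B1=T, B4=T, B5=T, B6=S, B7=F, B9=F, B11=F
run #3 (x=9) records B1=T, B4=F, B5=T, B6=S, B7=F, B9=F, B11=F
run #4 (x=39) records B1=F, B2=F, B3=E, B4=F, B5=F, B6=E, B8=F, B9=T, B10=T
union over the pool: B1=T, B1=F, B2=F, B3=E, B4=T, B4=F, B5=T, B5=F, B6=S, B6=E, B7=F, B8=F, B9=T, B9=F, B10=T, B11=F
uncovered (6 of 22): B2=T, B3=S, B7=T, B8=T, B10=F, B11=T
Answer: B2=T, B3=S, B7=T, B8=T, B10=F, B11=T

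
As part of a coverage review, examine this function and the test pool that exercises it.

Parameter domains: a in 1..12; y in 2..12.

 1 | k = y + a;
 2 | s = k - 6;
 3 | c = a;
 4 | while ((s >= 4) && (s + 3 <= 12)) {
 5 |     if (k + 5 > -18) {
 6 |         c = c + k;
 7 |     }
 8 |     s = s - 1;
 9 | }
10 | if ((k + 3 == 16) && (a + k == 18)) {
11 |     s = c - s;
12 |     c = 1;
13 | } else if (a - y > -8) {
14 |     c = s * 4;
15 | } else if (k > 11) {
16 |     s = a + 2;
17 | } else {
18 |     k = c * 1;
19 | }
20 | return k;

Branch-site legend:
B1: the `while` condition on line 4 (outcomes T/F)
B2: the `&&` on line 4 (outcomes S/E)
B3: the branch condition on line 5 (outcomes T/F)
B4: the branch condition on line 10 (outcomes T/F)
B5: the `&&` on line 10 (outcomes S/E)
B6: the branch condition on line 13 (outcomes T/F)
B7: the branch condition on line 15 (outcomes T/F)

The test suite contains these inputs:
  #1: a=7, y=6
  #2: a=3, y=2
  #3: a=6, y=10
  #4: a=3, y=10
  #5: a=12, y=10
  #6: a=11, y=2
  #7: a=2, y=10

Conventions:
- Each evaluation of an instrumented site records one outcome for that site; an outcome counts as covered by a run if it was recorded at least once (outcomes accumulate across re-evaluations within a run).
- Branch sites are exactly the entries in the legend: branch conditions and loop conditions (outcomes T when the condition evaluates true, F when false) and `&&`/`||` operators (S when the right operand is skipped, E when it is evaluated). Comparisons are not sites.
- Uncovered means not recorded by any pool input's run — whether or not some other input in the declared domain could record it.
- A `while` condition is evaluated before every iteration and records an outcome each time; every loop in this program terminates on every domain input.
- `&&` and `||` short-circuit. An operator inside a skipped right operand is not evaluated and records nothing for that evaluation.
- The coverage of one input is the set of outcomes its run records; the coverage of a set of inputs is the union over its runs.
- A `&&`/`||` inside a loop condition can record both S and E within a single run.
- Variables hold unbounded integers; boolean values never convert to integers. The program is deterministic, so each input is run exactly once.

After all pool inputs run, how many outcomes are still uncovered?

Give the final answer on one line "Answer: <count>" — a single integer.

#1 (a=7, y=6) -> B2->E, B1->T, B3->T, B2->E, B1->T, B3->T, B2->E, B1->T, B3->T, B2->E, B1->T, B3->T, B2->S, B1->F, ...; covered: B1=T, B1=F, B2=S, B2=E, B3=T, B4=F, B5=E, B6=T
#2 (a=3, y=2) -> B2->S, B1->F, B5->S, B4->F, B6->T; covered: B1=F, B2=S, B4=F, B5=S, B6=T
#3 (a=6, y=10) -> B2->E, B1->F, B5->S, B4->F, B6->T; covered: B1=F, B2=E, B4=F, B5=S, B6=T
#4 (a=3, y=10) -> B2->E, B1->T, B3->T, B2->E, B1->T, B3->T, B2->E, B1->T, B3->T, B2->E, B1->T, B3->T, B2->S, B1->F, ...; covered: B1=T, B1=F, B2=S, B2=E, B3=T, B4=F, B5=E, B6=T
#5 (a=12, y=10) -> B2->E, B1->F, B5->S, B4->F, B6->T; covered: B1=F, B2=E, B4=F, B5=S, B6=T
#6 (a=11, y=2) -> B2->E, B1->T, B3->T, B2->E, B1->T, B3->T, B2->E, B1->T, B3->T, B2->E, B1->T, B3->T, B2->S, B1->F, ...; covered: B1=T, B1=F, B2=S, B2=E, B3=T, B4=F, B5=E, B6=T
#7 (a=2, y=10) -> B2->E, B1->T, B3->T, B2->E, B1->T, B3->T, B2->E, B1->T, B3->T, B2->S, B1->F, B5->S, B4->F, B6->F, ...; covered: B1=T, B1=F, B2=S, B2=E, B3=T, B4=F, B5=S, B6=F, B7=T
union over the pool: B1=T, B1=F, B2=S, B2=E, B3=T, B4=F, B5=S, B5=E, B6=T, B6=F, B7=T
uncovered (3 of 14): B3=F, B4=T, B7=F

Answer: 3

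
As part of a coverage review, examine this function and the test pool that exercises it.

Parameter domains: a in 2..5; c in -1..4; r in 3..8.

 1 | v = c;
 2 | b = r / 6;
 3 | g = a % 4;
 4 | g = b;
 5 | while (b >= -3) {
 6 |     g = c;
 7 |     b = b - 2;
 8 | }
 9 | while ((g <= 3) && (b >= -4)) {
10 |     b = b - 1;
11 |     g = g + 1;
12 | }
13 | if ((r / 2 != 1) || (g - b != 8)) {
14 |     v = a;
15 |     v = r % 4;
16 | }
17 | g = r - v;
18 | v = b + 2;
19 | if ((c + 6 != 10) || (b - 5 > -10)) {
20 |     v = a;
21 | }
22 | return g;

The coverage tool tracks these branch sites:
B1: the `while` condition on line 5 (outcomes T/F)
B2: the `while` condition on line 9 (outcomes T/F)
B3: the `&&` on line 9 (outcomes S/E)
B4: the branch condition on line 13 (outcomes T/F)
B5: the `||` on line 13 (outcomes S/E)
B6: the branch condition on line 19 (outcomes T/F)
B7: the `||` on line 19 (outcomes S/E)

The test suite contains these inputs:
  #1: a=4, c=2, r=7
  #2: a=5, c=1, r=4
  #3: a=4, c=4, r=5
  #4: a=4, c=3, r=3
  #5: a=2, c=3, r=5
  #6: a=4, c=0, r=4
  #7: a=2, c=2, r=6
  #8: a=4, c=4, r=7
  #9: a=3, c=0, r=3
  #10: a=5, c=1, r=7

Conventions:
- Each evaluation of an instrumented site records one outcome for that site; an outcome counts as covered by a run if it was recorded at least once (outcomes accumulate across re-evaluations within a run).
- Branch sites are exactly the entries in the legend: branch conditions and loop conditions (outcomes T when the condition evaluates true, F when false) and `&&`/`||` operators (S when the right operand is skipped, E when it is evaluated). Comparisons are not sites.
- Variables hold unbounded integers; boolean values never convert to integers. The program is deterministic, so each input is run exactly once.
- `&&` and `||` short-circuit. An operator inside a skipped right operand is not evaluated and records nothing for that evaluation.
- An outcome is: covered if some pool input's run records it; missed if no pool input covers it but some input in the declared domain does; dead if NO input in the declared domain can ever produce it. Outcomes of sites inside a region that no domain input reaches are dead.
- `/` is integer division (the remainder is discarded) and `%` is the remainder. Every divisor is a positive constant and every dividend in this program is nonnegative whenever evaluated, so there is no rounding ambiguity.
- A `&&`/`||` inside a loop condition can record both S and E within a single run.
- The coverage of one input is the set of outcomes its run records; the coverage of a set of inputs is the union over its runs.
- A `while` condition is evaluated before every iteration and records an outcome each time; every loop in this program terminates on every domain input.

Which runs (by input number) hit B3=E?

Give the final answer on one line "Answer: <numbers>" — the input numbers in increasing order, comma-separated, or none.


input #1 (a=4, c=2, r=7): hits B3=E
input #2 (a=5, c=1, r=4): hits B3=E
input #3 (a=4, c=4, r=5): never hits B3=E
input #4 (a=4, c=3, r=3): hits B3=E
input #5 (a=2, c=3, r=5): hits B3=E
input #6 (a=4, c=0, r=4): hits B3=E
input #7 (a=2, c=2, r=6): hits B3=E
input #8 (a=4, c=4, r=7): never hits B3=E
input #9 (a=3, c=0, r=3): hits B3=E
input #10 (a=5, c=1, r=7): hits B3=E
Answer: 1, 2, 4, 5, 6, 7, 9, 10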